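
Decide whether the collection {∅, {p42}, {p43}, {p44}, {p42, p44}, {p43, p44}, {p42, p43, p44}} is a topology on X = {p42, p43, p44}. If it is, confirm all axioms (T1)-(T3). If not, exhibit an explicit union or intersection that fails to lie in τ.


τ is NOT a topology on X.

Axiom (T1): ∅ ∈ τ? Yes; X ∈ τ? Yes.
Axiom (T2/T3): check pairwise unions and intersections of members of τ.
Counterexample for (T2): {p42} ∪ {p43} = {p42, p43} ∉ τ. Therefore τ is NOT a topology.


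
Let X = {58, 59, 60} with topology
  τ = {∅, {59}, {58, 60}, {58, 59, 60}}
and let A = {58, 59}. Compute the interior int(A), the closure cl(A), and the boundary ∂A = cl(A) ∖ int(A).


int(A) = {59}, cl(A) = {58, 59, 60}, ∂A = {58, 60}.

Closed sets in (X, τ) are complements of opens:
  closed(X, τ) = {∅, {59}, {58, 60}, {58, 59, 60}}.
int(A) = ⋃ {U ∈ τ : U ⊆ A}. Opens contained in A: ∅, {59}.
Taking the union of these: int(A) = {59}.
cl(A) = ⋂ {C closed : A ⊆ C}. Closed sets containing A: {58, 59, 60}.
Intersecting these: cl(A) = {58, 59, 60}.
∂A = cl(A) ∖ int(A) = {58, 59, 60} ∖ {59} = {58, 60}.


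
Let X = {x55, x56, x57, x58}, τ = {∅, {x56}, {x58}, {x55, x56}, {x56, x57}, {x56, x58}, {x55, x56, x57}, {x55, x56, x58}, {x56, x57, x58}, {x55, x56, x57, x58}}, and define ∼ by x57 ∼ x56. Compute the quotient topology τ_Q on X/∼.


X/∼ = {[x55], [x56=x57], [x58]}; |τ_Q| = 6.

Equivalence classes: [x55], [x56=x57], [x58].
Quotient map π: X → X/∼ sends x55 ↦ [x55], x56 ↦ [x56=x57], x57 ↦ [x56=x57], x58 ↦ [x58].
For each subset V ⊆ X/∼, compute π^{-1}(V) ⊆ X and check whether π^{-1}(V) ∈ τ. V is open in τ_Q iff π^{-1}(V) ∈ τ.
  V = {}: π^{-1}(V) = ∅ ∈ τ ✓.
  V = {[x55]}: π^{-1}(V) = {x55} ∉ τ ✗.
  V = {[x56=x57]}: π^{-1}(V) = {x56, x57} ∈ τ ✓.
  V = {[x55], [x56=x57]}: π^{-1}(V) = {x55, x56, x57} ∈ τ ✓.
  V = {[x58]}: π^{-1}(V) = {x58} ∈ τ ✓.
  V = {[x55], [x58]}: π^{-1}(V) = {x55, x58} ∉ τ ✗.
  V = {[x56=x57], [x58]}: π^{-1}(V) = {x56, x57, x58} ∈ τ ✓.
  V = {[x55], [x56=x57], [x58]}: π^{-1}(V) = {x55, x56, x57, x58} ∈ τ ✓.
Open sets in the quotient: τ_Q = {{}, {[x56=x57]}, {[x55], [x56=x57]}, {[x58]}, {[x56=x57], [x58]}, {[x55], [x56=x57], [x58]}} (6 elements).


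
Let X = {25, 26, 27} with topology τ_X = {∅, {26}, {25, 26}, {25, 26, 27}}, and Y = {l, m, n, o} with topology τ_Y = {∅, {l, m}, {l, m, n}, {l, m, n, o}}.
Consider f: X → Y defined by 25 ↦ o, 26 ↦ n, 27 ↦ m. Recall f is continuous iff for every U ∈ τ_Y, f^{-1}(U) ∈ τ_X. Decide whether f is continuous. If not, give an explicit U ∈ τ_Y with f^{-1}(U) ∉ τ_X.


f is NOT continuous.

Compute f^{-1}(U) for each U ∈ τ_Y:
  U = ∅: f^{-1}(U) = ∅ ∈ τ_X ✓.
  U = {l, m}: f^{-1}(U) = {27} ∉ τ_X ✗.
  U = {l, m, n}: f^{-1}(U) = {26, 27} ∉ τ_X ✗.
  U = {l, m, n, o}: f^{-1}(U) = {25, 26, 27} ∈ τ_X ✓.
Found U = {l, m} with f^{-1}(U) = {27} not in τ_X. Therefore f is NOT continuous.


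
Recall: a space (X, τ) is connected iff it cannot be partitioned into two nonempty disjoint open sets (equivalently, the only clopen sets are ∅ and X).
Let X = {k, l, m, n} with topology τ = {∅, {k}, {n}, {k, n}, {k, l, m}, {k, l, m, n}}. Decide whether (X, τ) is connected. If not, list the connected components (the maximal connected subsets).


(X, τ) is disconnected; components = [{n}, {k, l, m}].

Find clopen sets (U ∈ τ with X ∖ U ∈ τ):
  U = ∅, X ∖ U = {k, l, m, n} — both open, so U is clopen.
  U = {n}, X ∖ U = {k, l, m} — both open, so U is clopen.
  U = {k, l, m}, X ∖ U = {n} — both open, so U is clopen.
  U = {k, l, m, n}, X ∖ U = ∅ — both open, so U is clopen.
Nontrivial clopen(s) exist: e.g. {k, l, m}. So (X, τ) is disconnected.
Compute connected components by grouping points that agree on all clopens:
  component: {n}
  component: {k, l, m}


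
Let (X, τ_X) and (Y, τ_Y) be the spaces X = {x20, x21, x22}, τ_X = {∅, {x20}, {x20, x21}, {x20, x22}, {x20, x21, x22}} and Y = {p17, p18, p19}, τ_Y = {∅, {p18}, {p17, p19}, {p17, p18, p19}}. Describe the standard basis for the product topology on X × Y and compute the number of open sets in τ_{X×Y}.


Basis B = {∅ × ∅, {x20} × {p18}, {x20} × {p17, p19}, {x20, x21} × {p18}, {x20, x22} × {p18}, {x20} × {p17, p18, p19}, {x20, x21, x22} × {p18}, {x20, x21} × {p17, p19}, {x20, x22} × {p17, p19}, {x20, x21} × {p17, p18, p19}, {x20, x22} × {p17, p18, p19}, {x20, x21, x22} × {p17, p19}, {x20, x21, x22} × {p17, p18, p19}}; |τ_{X×Y}| = 25.

Enumerate products U × V with U ∈ τ_X, V ∈ τ_Y (deduplicated):
  ∅ × ∅ = {} (∅)
  {x20} × {p18} = {(x20,p18)}
  {x20} × {p17, p19} = {(x20,p17), (x20,p19)}
  {x20, x21} × {p18} = {(x20,p18), (x21,p18)}
  {x20, x22} × {p18} = {(x20,p18), (x22,p18)}
  {x20} × {p17, p18, p19} = {(x20,p17), (x20,p18), (x20,p19)}
  {x20, x21, x22} × {p18} = {(x20,p18), (x21,p18), (x22,p18)}
  {x20, x21} × {p17, p19} = {(x20,p17), (x20,p19), (x21,p17), (x21,p19)}
  {x20, x22} × {p17, p19} = {(x20,p17), (x20,p19), (x22,p17), (x22,p19)}
  {x20, x21} × {p17, p18, p19} = {(x20,p17), (x20,p18), (x20,p19), (x21,p17), (x21,p18), (x21,p19)}
  {x20, x22} × {p17, p18, p19} = {(x20,p17), (x20,p18), (x20,p19), (x22,p17), (x22,p18), (x22,p19)}
  {x20, x21, x22} × {p17, p19} = {(x20,p17), (x20,p19), (x21,p17), (x21,p19), (x22,p17), (x22,p19)}
  {x20, x21, x22} × {p17, p18, p19} = {(x20,p17), (x20,p18), (x20,p19), (x21,p17), (x21,p18), (x21,p19), (x22,p17), (x22,p18), (x22,p19)}
These 13 distinct sets form the basis B.
Close under arbitrary unions to get τ_{X×Y}; counting gives |τ_{X×Y}| = 25.


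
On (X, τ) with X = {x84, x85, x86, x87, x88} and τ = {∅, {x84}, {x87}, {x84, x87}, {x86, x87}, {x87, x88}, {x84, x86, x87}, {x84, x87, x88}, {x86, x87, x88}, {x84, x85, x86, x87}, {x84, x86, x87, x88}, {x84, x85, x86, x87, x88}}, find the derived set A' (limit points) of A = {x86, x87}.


A' = {x85, x86, x88}

For each x ∈ X, list the open sets U ∈ τ with x ∈ U, then check whether U ∩ (A ∖ {x}) ≠ ∅ for every such U.
  x = x84: open {x84} ∋ x has {x84} ∩ (A ∖ {x84}) = ∅, so x is NOT a limit point.
  x = x85: opens ∋ x are {x84, x85, x86, x87}, {x84, x85, x86, x87, x88}; each meets A ∖ {x85}, so x IS a limit point.
  x = x86: opens ∋ x are {x86, x87}, {x84, x86, x87}, {x86, x87, x88}, {x84, x85, x86, x87}, {x84, x86, x87, x88}, {x84, x85, x86, x87, x88}; each meets A ∖ {x86}, so x IS a limit point.
  x = x87: open {x87} ∋ x has {x87} ∩ (A ∖ {x87}) = ∅, so x is NOT a limit point.
  x = x88: opens ∋ x are {x87, x88}, {x84, x87, x88}, {x86, x87, x88}, {x84, x86, x87, x88}, {x84, x85, x86, x87, x88}; each meets A ∖ {x88}, so x IS a limit point.
Collecting: A' = {x85, x86, x88}.


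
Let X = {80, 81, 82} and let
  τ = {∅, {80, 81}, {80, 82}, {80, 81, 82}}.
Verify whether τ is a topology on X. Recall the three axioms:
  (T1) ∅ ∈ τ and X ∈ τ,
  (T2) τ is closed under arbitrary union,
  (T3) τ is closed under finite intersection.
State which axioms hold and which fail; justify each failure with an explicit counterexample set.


τ is NOT a topology on X.

Axiom (T1): ∅ ∈ τ? Yes; X ∈ τ? Yes.
Axiom (T2/T3): check pairwise unions and intersections of members of τ.
Counterexample for (T3): {80, 81} ∩ {80, 82} = {80} ∉ τ. Therefore τ is NOT a topology.


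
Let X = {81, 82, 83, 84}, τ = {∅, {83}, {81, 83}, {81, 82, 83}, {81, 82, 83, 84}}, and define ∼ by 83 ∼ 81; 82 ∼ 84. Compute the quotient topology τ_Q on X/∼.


X/∼ = {[81=83], [82=84]}; |τ_Q| = 3.

Equivalence classes: [81=83], [82=84].
Quotient map π: X → X/∼ sends 81 ↦ [81=83], 82 ↦ [82=84], 83 ↦ [81=83], 84 ↦ [82=84].
For each subset V ⊆ X/∼, compute π^{-1}(V) ⊆ X and check whether π^{-1}(V) ∈ τ. V is open in τ_Q iff π^{-1}(V) ∈ τ.
  V = {}: π^{-1}(V) = ∅ ∈ τ ✓.
  V = {[81=83]}: π^{-1}(V) = {81, 83} ∈ τ ✓.
  V = {[82=84]}: π^{-1}(V) = {82, 84} ∉ τ ✗.
  V = {[81=83], [82=84]}: π^{-1}(V) = {81, 82, 83, 84} ∈ τ ✓.
Open sets in the quotient: τ_Q = {{}, {[81=83]}, {[81=83], [82=84]}} (3 elements).


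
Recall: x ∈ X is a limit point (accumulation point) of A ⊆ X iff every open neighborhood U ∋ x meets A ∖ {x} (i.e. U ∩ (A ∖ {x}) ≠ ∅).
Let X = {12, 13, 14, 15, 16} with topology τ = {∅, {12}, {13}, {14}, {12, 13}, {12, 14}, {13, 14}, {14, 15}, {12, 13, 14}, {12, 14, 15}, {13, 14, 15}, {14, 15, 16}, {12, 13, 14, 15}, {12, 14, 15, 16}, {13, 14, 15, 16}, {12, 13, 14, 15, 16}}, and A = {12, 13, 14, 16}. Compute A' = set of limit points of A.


A' = {15, 16}

For each x ∈ X, list the open sets U ∈ τ with x ∈ U, then check whether U ∩ (A ∖ {x}) ≠ ∅ for every such U.
  x = 12: open {12} ∋ x has {12} ∩ (A ∖ {12}) = ∅, so x is NOT a limit point.
  x = 13: open {13} ∋ x has {13} ∩ (A ∖ {13}) = ∅, so x is NOT a limit point.
  x = 14: open {14} ∋ x has {14} ∩ (A ∖ {14}) = ∅, so x is NOT a limit point.
  x = 15: opens ∋ x are {14, 15}, {12, 14, 15}, {13, 14, 15}, {14, 15, 16}, {12, 13, 14, 15}, {12, 14, 15, 16}, {13, 14, 15, 16}, {12, 13, 14, 15, 16}; each meets A ∖ {15}, so x IS a limit point.
  x = 16: opens ∋ x are {14, 15, 16}, {12, 14, 15, 16}, {13, 14, 15, 16}, {12, 13, 14, 15, 16}; each meets A ∖ {16}, so x IS a limit point.
Collecting: A' = {15, 16}.


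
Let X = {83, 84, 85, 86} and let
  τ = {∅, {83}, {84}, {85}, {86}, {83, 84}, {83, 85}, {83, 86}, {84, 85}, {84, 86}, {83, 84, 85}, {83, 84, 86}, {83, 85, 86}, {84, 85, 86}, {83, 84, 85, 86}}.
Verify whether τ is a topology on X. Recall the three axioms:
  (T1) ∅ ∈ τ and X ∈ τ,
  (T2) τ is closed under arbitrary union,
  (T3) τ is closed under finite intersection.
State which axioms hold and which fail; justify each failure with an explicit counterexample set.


τ is NOT a topology on X.

Axiom (T1): ∅ ∈ τ? Yes; X ∈ τ? Yes.
Axiom (T2/T3): check pairwise unions and intersections of members of τ.
Counterexample for (T2): {85} ∪ {86} = {85, 86} ∉ τ. Therefore τ is NOT a topology.


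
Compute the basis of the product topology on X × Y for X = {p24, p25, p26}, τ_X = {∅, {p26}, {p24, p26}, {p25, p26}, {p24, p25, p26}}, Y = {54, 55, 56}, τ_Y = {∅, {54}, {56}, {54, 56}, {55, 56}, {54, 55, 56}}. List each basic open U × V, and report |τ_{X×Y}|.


Basis B = {∅ × ∅, {p26} × {54}, {p26} × {56}, {p24, p26} × {54}, {p24, p26} × {56}, {p25, p26} × {54}, {p25, p26} × {56}, {p26} × {54, 56}, {p26} × {55, 56}, {p24, p25, p26} × {54}, {p24, p25, p26} × {56}, {p26} × {54, 55, 56}, {p24, p26} × {54, 56}, {p24, p26} × {55, 56}, {p25, p26} × {54, 56}, {p25, p26} × {55, 56}, {p24, p26} × {54, 55, 56}, {p24, p25, p26} × {54, 56}, {p24, p25, p26} × {55, 56}, {p25, p26} × {54, 55, 56}, {p24, p25, p26} × {54, 55, 56}}; |τ_{X×Y}| = 70.

Enumerate products U × V with U ∈ τ_X, V ∈ τ_Y (deduplicated):
  ∅ × ∅ = {} (∅)
  {p26} × {54} = {(p26,54)}
  {p26} × {56} = {(p26,56)}
  {p24, p26} × {54} = {(p24,54), (p26,54)}
  {p24, p26} × {56} = {(p24,56), (p26,56)}
  {p25, p26} × {54} = {(p25,54), (p26,54)}
  {p25, p26} × {56} = {(p25,56), (p26,56)}
  {p26} × {54, 56} = {(p26,54), (p26,56)}
  {p26} × {55, 56} = {(p26,55), (p26,56)}
  {p24, p25, p26} × {54} = {(p24,54), (p25,54), (p26,54)}
  {p24, p25, p26} × {56} = {(p24,56), (p25,56), (p26,56)}
  {p26} × {54, 55, 56} = {(p26,54), (p26,55), (p26,56)}
  {p24, p26} × {54, 56} = {(p24,54), (p24,56), (p26,54), (p26,56)}
  {p24, p26} × {55, 56} = {(p24,55), (p24,56), (p26,55), (p26,56)}
  {p25, p26} × {54, 56} = {(p25,54), (p25,56), (p26,54), (p26,56)}
  {p25, p26} × {55, 56} = {(p25,55), (p25,56), (p26,55), (p26,56)}
  {p24, p26} × {54, 55, 56} = {(p24,54), (p24,55), (p24,56), (p26,54), (p26,55), (p26,56)}
  {p24, p25, p26} × {54, 56} = {(p24,54), (p24,56), (p25,54), (p25,56), (p26,54), (p26,56)}
  {p24, p25, p26} × {55, 56} = {(p24,55), (p24,56), (p25,55), (p25,56), (p26,55), (p26,56)}
  {p25, p26} × {54, 55, 56} = {(p25,54), (p25,55), (p25,56), (p26,54), (p26,55), (p26,56)}
  {p24, p25, p26} × {54, 55, 56} = {(p24,54), (p24,55), (p24,56), (p25,54), (p25,55), (p25,56), (p26,54), (p26,55), (p26,56)}
These 21 distinct sets form the basis B.
Close under arbitrary unions to get τ_{X×Y}; counting gives |τ_{X×Y}| = 70.


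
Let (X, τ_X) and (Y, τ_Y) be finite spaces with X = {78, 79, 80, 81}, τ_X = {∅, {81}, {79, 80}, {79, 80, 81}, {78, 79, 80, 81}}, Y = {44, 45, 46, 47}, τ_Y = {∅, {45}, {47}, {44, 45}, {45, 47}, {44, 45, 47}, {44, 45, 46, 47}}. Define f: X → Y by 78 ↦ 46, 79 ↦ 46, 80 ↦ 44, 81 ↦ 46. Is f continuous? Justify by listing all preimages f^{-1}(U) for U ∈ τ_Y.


f is NOT continuous.

Compute f^{-1}(U) for each U ∈ τ_Y:
  U = ∅: f^{-1}(U) = ∅ ∈ τ_X ✓.
  U = {45}: f^{-1}(U) = ∅ ∈ τ_X ✓.
  U = {47}: f^{-1}(U) = ∅ ∈ τ_X ✓.
  U = {44, 45}: f^{-1}(U) = {80} ∉ τ_X ✗.
  U = {45, 47}: f^{-1}(U) = ∅ ∈ τ_X ✓.
  U = {44, 45, 47}: f^{-1}(U) = {80} ∉ τ_X ✗.
  U = {44, 45, 46, 47}: f^{-1}(U) = {78, 79, 80, 81} ∈ τ_X ✓.
Found U = {44, 45} with f^{-1}(U) = {80} not in τ_X. Therefore f is NOT continuous.


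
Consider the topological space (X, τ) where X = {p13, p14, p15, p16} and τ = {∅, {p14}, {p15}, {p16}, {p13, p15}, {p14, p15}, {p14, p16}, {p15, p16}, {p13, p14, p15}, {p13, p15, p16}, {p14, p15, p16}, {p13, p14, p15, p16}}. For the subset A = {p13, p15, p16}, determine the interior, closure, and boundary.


int(A) = {p13, p15, p16}, cl(A) = {p13, p15, p16}, ∂A = ∅.

Closed sets in (X, τ) are complements of opens:
  closed(X, τ) = {∅, {p13}, {p14}, {p16}, {p13, p14}, {p13, p15}, {p13, p16}, {p14, p16}, {p13, p14, p15}, {p13, p14, p16}, {p13, p15, p16}, {p13, p14, p15, p16}}.
int(A) = ⋃ {U ∈ τ : U ⊆ A}. Opens contained in A: ∅, {p15}, {p16}, {p13, p15}, {p15, p16}, {p13, p15, p16}.
Taking the union of these: int(A) = {p13, p15, p16}.
cl(A) = ⋂ {C closed : A ⊆ C}. Closed sets containing A: {p13, p15, p16}, {p13, p14, p15, p16}.
Intersecting these: cl(A) = {p13, p15, p16}.
∂A = cl(A) ∖ int(A) = {p13, p15, p16} ∖ {p13, p15, p16} = ∅.


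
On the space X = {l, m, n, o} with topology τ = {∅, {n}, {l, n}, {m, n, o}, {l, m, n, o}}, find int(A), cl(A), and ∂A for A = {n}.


int(A) = {n}, cl(A) = {l, m, n, o}, ∂A = {l, m, o}.

Closed sets in (X, τ) are complements of opens:
  closed(X, τ) = {∅, {l}, {m, o}, {l, m, o}, {l, m, n, o}}.
int(A) = ⋃ {U ∈ τ : U ⊆ A}. Opens contained in A: ∅, {n}.
Taking the union of these: int(A) = {n}.
cl(A) = ⋂ {C closed : A ⊆ C}. Closed sets containing A: {l, m, n, o}.
Intersecting these: cl(A) = {l, m, n, o}.
∂A = cl(A) ∖ int(A) = {l, m, n, o} ∖ {n} = {l, m, o}.


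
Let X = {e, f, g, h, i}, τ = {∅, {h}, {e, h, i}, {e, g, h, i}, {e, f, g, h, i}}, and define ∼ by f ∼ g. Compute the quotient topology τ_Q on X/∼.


X/∼ = {[e], [f=g], [h], [i]}; |τ_Q| = 4.

Equivalence classes: [e], [f=g], [h], [i].
Quotient map π: X → X/∼ sends e ↦ [e], f ↦ [f=g], g ↦ [f=g], h ↦ [h], i ↦ [i].
For each subset V ⊆ X/∼, compute π^{-1}(V) ⊆ X and check whether π^{-1}(V) ∈ τ. V is open in τ_Q iff π^{-1}(V) ∈ τ.
  V = {}: π^{-1}(V) = ∅ ∈ τ ✓.
  V = {[e]}: π^{-1}(V) = {e} ∉ τ ✗.
  V = {[f=g]}: π^{-1}(V) = {f, g} ∉ τ ✗.
  V = {[e], [f=g]}: π^{-1}(V) = {e, f, g} ∉ τ ✗.
  V = {[h]}: π^{-1}(V) = {h} ∈ τ ✓.
  V = {[e], [h]}: π^{-1}(V) = {e, h} ∉ τ ✗.
  V = {[f=g], [h]}: π^{-1}(V) = {f, g, h} ∉ τ ✗.
  V = {[e], [f=g], [h]}: π^{-1}(V) = {e, f, g, h} ∉ τ ✗.
  V = {[i]}: π^{-1}(V) = {i} ∉ τ ✗.
  V = {[e], [i]}: π^{-1}(V) = {e, i} ∉ τ ✗.
  V = {[f=g], [i]}: π^{-1}(V) = {f, g, i} ∉ τ ✗.
  V = {[e], [f=g], [i]}: π^{-1}(V) = {e, f, g, i} ∉ τ ✗.
  V = {[h], [i]}: π^{-1}(V) = {h, i} ∉ τ ✗.
  V = {[e], [h], [i]}: π^{-1}(V) = {e, h, i} ∈ τ ✓.
  V = {[f=g], [h], [i]}: π^{-1}(V) = {f, g, h, i} ∉ τ ✗.
  V = {[e], [f=g], [h], [i]}: π^{-1}(V) = {e, f, g, h, i} ∈ τ ✓.
Open sets in the quotient: τ_Q = {{}, {[h]}, {[e], [h], [i]}, {[e], [f=g], [h], [i]}} (4 elements).


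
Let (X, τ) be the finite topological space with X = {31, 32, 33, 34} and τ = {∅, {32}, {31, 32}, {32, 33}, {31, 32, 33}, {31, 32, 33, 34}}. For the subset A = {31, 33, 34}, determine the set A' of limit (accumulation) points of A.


A' = {34}

For each x ∈ X, list the open sets U ∈ τ with x ∈ U, then check whether U ∩ (A ∖ {x}) ≠ ∅ for every such U.
  x = 31: open {31, 32} ∋ x has {31, 32} ∩ (A ∖ {31}) = ∅, so x is NOT a limit point.
  x = 32: open {32} ∋ x has {32} ∩ (A ∖ {32}) = ∅, so x is NOT a limit point.
  x = 33: open {32, 33} ∋ x has {32, 33} ∩ (A ∖ {33}) = ∅, so x is NOT a limit point.
  x = 34: opens ∋ x are {31, 32, 33, 34}; each meets A ∖ {34}, so x IS a limit point.
Collecting: A' = {34}.


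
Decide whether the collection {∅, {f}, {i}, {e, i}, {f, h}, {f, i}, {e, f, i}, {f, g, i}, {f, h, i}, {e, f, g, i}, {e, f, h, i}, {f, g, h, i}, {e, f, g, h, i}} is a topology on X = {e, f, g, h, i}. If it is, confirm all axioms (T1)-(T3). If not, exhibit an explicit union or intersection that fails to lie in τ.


τ IS a topology on X.

Axiom (T1): ∅ ∈ τ? Yes; X ∈ τ? Yes.
Axiom (T2/T3): check pairwise unions and intersections of members of τ.
All pairwise intersections and unions checked — each lies in τ. Therefore τ satisfies (T1), (T2), (T3): it IS a topology on X.


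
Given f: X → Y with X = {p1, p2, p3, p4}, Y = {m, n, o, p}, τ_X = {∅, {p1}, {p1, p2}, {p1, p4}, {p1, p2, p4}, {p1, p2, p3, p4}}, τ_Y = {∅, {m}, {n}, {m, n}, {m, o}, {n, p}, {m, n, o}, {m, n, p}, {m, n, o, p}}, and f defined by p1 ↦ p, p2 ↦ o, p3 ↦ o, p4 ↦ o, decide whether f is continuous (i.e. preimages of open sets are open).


f is NOT continuous.

Compute f^{-1}(U) for each U ∈ τ_Y:
  U = ∅: f^{-1}(U) = ∅ ∈ τ_X ✓.
  U = {m}: f^{-1}(U) = ∅ ∈ τ_X ✓.
  U = {n}: f^{-1}(U) = ∅ ∈ τ_X ✓.
  U = {m, n}: f^{-1}(U) = ∅ ∈ τ_X ✓.
  U = {m, o}: f^{-1}(U) = {p2, p3, p4} ∉ τ_X ✗.
  U = {n, p}: f^{-1}(U) = {p1} ∈ τ_X ✓.
  U = {m, n, o}: f^{-1}(U) = {p2, p3, p4} ∉ τ_X ✗.
  U = {m, n, p}: f^{-1}(U) = {p1} ∈ τ_X ✓.
  U = {m, n, o, p}: f^{-1}(U) = {p1, p2, p3, p4} ∈ τ_X ✓.
Found U = {m, o} with f^{-1}(U) = {p2, p3, p4} not in τ_X. Therefore f is NOT continuous.


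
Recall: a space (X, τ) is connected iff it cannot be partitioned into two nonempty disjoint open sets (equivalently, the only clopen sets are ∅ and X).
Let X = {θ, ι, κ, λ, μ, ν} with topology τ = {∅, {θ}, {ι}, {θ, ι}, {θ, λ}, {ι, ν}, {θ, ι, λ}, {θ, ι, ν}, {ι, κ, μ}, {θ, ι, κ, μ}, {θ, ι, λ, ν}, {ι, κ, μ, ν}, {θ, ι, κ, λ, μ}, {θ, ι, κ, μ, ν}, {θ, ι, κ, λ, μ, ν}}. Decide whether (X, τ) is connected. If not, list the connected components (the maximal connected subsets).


(X, τ) is disconnected; components = [{θ, λ}, {ι, κ, μ, ν}].

Find clopen sets (U ∈ τ with X ∖ U ∈ τ):
  U = ∅, X ∖ U = {θ, ι, κ, λ, μ, ν} — both open, so U is clopen.
  U = {θ, λ}, X ∖ U = {ι, κ, μ, ν} — both open, so U is clopen.
  U = {ι, κ, μ, ν}, X ∖ U = {θ, λ} — both open, so U is clopen.
  U = {θ, ι, κ, λ, μ, ν}, X ∖ U = ∅ — both open, so U is clopen.
Nontrivial clopen(s) exist: e.g. {ι, κ, μ, ν}. So (X, τ) is disconnected.
Compute connected components by grouping points that agree on all clopens:
  component: {θ, λ}
  component: {ι, κ, μ, ν}


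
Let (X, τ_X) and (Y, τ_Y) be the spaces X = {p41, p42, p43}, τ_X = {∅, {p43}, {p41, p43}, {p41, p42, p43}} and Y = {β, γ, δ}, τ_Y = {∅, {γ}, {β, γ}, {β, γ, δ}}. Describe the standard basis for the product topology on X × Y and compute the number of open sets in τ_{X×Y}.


Basis B = {∅ × ∅, {p43} × {γ}, {p41, p43} × {γ}, {p43} × {β, γ}, {p41, p42, p43} × {γ}, {p43} × {β, γ, δ}, {p41, p43} × {β, γ}, {p41, p43} × {β, γ, δ}, {p41, p42, p43} × {β, γ}, {p41, p42, p43} × {β, γ, δ}}; |τ_{X×Y}| = 20.

Enumerate products U × V with U ∈ τ_X, V ∈ τ_Y (deduplicated):
  ∅ × ∅ = {} (∅)
  {p43} × {γ} = {(p43,γ)}
  {p41, p43} × {γ} = {(p41,γ), (p43,γ)}
  {p43} × {β, γ} = {(p43,β), (p43,γ)}
  {p41, p42, p43} × {γ} = {(p41,γ), (p42,γ), (p43,γ)}
  {p43} × {β, γ, δ} = {(p43,β), (p43,γ), (p43,δ)}
  {p41, p43} × {β, γ} = {(p41,β), (p41,γ), (p43,β), (p43,γ)}
  {p41, p43} × {β, γ, δ} = {(p41,β), (p41,γ), (p41,δ), (p43,β), (p43,γ), (p43,δ)}
  {p41, p42, p43} × {β, γ} = {(p41,β), (p41,γ), (p42,β), (p42,γ), (p43,β), (p43,γ)}
  {p41, p42, p43} × {β, γ, δ} = {(p41,β), (p41,γ), (p41,δ), (p42,β), (p42,γ), (p42,δ), (p43,β), (p43,γ), (p43,δ)}
These 10 distinct sets form the basis B.
Close under arbitrary unions to get τ_{X×Y}; counting gives |τ_{X×Y}| = 20.


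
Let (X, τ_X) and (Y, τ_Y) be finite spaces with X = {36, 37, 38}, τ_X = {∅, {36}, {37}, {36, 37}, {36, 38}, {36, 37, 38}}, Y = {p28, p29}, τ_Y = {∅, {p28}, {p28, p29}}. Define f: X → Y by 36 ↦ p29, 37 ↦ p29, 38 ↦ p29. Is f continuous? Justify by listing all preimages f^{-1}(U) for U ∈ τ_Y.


f IS continuous.

Compute f^{-1}(U) for each U ∈ τ_Y:
  U = ∅: f^{-1}(U) = ∅ ∈ τ_X ✓.
  U = {p28}: f^{-1}(U) = ∅ ∈ τ_X ✓.
  U = {p28, p29}: f^{-1}(U) = {36, 37, 38} ∈ τ_X ✓.
Every preimage lies in τ_X, so f IS continuous.


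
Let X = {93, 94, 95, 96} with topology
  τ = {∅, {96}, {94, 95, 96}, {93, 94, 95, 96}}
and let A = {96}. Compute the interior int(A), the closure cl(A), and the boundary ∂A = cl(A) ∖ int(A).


int(A) = {96}, cl(A) = {93, 94, 95, 96}, ∂A = {93, 94, 95}.

Closed sets in (X, τ) are complements of opens:
  closed(X, τ) = {∅, {93}, {93, 94, 95}, {93, 94, 95, 96}}.
int(A) = ⋃ {U ∈ τ : U ⊆ A}. Opens contained in A: ∅, {96}.
Taking the union of these: int(A) = {96}.
cl(A) = ⋂ {C closed : A ⊆ C}. Closed sets containing A: {93, 94, 95, 96}.
Intersecting these: cl(A) = {93, 94, 95, 96}.
∂A = cl(A) ∖ int(A) = {93, 94, 95, 96} ∖ {96} = {93, 94, 95}.


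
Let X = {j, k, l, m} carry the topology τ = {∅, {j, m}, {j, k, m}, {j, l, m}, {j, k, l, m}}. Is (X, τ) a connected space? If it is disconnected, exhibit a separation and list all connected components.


(X, τ) is connected.

Find clopen sets (U ∈ τ with X ∖ U ∈ τ):
  U = ∅, X ∖ U = {j, k, l, m} — both open, so U is clopen.
  U = {j, k, l, m}, X ∖ U = ∅ — both open, so U is clopen.
Only trivial clopens (∅ and X) exist, so (X, τ) is connected.
Compute connected components by grouping points that agree on all clopens:
  component: {j, k, l, m}


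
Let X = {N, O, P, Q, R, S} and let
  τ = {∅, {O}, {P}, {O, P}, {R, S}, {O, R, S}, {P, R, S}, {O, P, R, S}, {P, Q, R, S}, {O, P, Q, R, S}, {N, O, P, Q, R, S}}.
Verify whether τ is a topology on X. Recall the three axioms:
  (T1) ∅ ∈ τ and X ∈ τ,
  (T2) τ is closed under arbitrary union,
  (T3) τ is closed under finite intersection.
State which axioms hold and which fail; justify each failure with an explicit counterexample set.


τ IS a topology on X.

Axiom (T1): ∅ ∈ τ? Yes; X ∈ τ? Yes.
Axiom (T2/T3): check pairwise unions and intersections of members of τ.
All pairwise intersections and unions checked — each lies in τ. Therefore τ satisfies (T1), (T2), (T3): it IS a topology on X.


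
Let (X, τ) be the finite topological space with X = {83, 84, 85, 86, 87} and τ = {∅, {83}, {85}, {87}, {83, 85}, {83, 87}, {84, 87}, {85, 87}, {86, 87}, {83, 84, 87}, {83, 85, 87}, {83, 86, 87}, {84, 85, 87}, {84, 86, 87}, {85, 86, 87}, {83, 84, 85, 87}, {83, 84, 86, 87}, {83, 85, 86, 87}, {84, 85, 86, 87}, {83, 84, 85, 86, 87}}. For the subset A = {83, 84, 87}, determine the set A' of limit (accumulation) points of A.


A' = {84, 86}

For each x ∈ X, list the open sets U ∈ τ with x ∈ U, then check whether U ∩ (A ∖ {x}) ≠ ∅ for every such U.
  x = 83: open {83} ∋ x has {83} ∩ (A ∖ {83}) = ∅, so x is NOT a limit point.
  x = 84: opens ∋ x are {84, 87}, {83, 84, 87}, {84, 85, 87}, {84, 86, 87}, {83, 84, 85, 87}, {83, 84, 86, 87}, {84, 85, 86, 87}, {83, 84, 85, 86, 87}; each meets A ∖ {84}, so x IS a limit point.
  x = 85: open {85} ∋ x has {85} ∩ (A ∖ {85}) = ∅, so x is NOT a limit point.
  x = 86: opens ∋ x are {86, 87}, {83, 86, 87}, {84, 86, 87}, {85, 86, 87}, {83, 84, 86, 87}, {83, 85, 86, 87}, {84, 85, 86, 87}, {83, 84, 85, 86, 87}; each meets A ∖ {86}, so x IS a limit point.
  x = 87: open {87} ∋ x has {87} ∩ (A ∖ {87}) = ∅, so x is NOT a limit point.
Collecting: A' = {84, 86}.


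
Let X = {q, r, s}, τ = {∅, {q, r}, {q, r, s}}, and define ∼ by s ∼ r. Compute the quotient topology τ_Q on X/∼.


X/∼ = {[q], [r=s]}; |τ_Q| = 2.

Equivalence classes: [q], [r=s].
Quotient map π: X → X/∼ sends q ↦ [q], r ↦ [r=s], s ↦ [r=s].
For each subset V ⊆ X/∼, compute π^{-1}(V) ⊆ X and check whether π^{-1}(V) ∈ τ. V is open in τ_Q iff π^{-1}(V) ∈ τ.
  V = {}: π^{-1}(V) = ∅ ∈ τ ✓.
  V = {[q]}: π^{-1}(V) = {q} ∉ τ ✗.
  V = {[r=s]}: π^{-1}(V) = {r, s} ∉ τ ✗.
  V = {[q], [r=s]}: π^{-1}(V) = {q, r, s} ∈ τ ✓.
Open sets in the quotient: τ_Q = {{}, {[q], [r=s]}} (2 elements).


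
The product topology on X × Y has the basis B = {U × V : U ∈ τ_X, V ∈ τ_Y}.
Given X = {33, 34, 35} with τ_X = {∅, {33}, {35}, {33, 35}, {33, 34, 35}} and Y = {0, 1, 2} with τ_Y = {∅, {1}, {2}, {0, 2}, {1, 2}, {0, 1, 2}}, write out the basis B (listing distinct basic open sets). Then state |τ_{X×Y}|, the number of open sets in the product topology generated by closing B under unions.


Basis B = {∅ × ∅, {33} × {1}, {33} × {2}, {35} × {1}, {35} × {2}, {33} × {0, 2}, {33} × {1, 2}, {33, 35} × {1}, {33, 35} × {2}, {35} × {0, 2}, {35} × {1, 2}, {33} × {0, 1, 2}, {33, 34, 35} × {1}, {33, 34, 35} × {2}, {35} × {0, 1, 2}, {33, 35} × {0, 2}, {33, 35} × {1, 2}, {33, 35} × {0, 1, 2}, {33, 34, 35} × {0, 2}, {33, 34, 35} × {1, 2}, {33, 34, 35} × {0, 1, 2}}; |τ_{X×Y}| = 70.

Enumerate products U × V with U ∈ τ_X, V ∈ τ_Y (deduplicated):
  ∅ × ∅ = {} (∅)
  {33} × {1} = {(33,1)}
  {33} × {2} = {(33,2)}
  {35} × {1} = {(35,1)}
  {35} × {2} = {(35,2)}
  {33} × {0, 2} = {(33,0), (33,2)}
  {33} × {1, 2} = {(33,1), (33,2)}
  {33, 35} × {1} = {(33,1), (35,1)}
  {33, 35} × {2} = {(33,2), (35,2)}
  {35} × {0, 2} = {(35,0), (35,2)}
  {35} × {1, 2} = {(35,1), (35,2)}
  {33} × {0, 1, 2} = {(33,0), (33,1), (33,2)}
  {33, 34, 35} × {1} = {(33,1), (34,1), (35,1)}
  {33, 34, 35} × {2} = {(33,2), (34,2), (35,2)}
  {35} × {0, 1, 2} = {(35,0), (35,1), (35,2)}
  {33, 35} × {0, 2} = {(33,0), (33,2), (35,0), (35,2)}
  {33, 35} × {1, 2} = {(33,1), (33,2), (35,1), (35,2)}
  {33, 35} × {0, 1, 2} = {(33,0), (33,1), (33,2), (35,0), (35,1), (35,2)}
  {33, 34, 35} × {0, 2} = {(33,0), (33,2), (34,0), (34,2), (35,0), (35,2)}
  {33, 34, 35} × {1, 2} = {(33,1), (33,2), (34,1), (34,2), (35,1), (35,2)}
  {33, 34, 35} × {0, 1, 2} = {(33,0), (33,1), (33,2), (34,0), (34,1), (34,2), (35,0), (35,1), (35,2)}
These 21 distinct sets form the basis B.
Close under arbitrary unions to get τ_{X×Y}; counting gives |τ_{X×Y}| = 70.


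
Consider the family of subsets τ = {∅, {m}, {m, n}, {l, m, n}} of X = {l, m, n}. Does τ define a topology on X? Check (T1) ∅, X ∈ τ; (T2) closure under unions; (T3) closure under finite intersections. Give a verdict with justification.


τ IS a topology on X.

Axiom (T1): ∅ ∈ τ? Yes; X ∈ τ? Yes.
Axiom (T2/T3): check pairwise unions and intersections of members of τ.
All pairwise intersections and unions checked — each lies in τ. Therefore τ satisfies (T1), (T2), (T3): it IS a topology on X.


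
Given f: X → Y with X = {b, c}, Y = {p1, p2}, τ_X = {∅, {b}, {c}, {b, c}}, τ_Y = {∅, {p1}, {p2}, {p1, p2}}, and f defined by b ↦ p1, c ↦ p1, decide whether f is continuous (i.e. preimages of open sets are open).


f IS continuous.

Compute f^{-1}(U) for each U ∈ τ_Y:
  U = ∅: f^{-1}(U) = ∅ ∈ τ_X ✓.
  U = {p1}: f^{-1}(U) = {b, c} ∈ τ_X ✓.
  U = {p2}: f^{-1}(U) = ∅ ∈ τ_X ✓.
  U = {p1, p2}: f^{-1}(U) = {b, c} ∈ τ_X ✓.
Every preimage lies in τ_X, so f IS continuous.


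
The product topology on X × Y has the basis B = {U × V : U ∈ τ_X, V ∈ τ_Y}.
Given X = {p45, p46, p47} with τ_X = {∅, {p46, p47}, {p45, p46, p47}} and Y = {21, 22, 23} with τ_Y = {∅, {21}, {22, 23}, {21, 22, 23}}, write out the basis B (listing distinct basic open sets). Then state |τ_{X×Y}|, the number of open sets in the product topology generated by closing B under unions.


Basis B = {∅ × ∅, {p46, p47} × {21}, {p45, p46, p47} × {21}, {p46, p47} × {22, 23}, {p45, p46, p47} × {22, 23}, {p46, p47} × {21, 22, 23}, {p45, p46, p47} × {21, 22, 23}}; |τ_{X×Y}| = 9.

Enumerate products U × V with U ∈ τ_X, V ∈ τ_Y (deduplicated):
  ∅ × ∅ = {} (∅)
  {p46, p47} × {21} = {(p46,21), (p47,21)}
  {p45, p46, p47} × {21} = {(p45,21), (p46,21), (p47,21)}
  {p46, p47} × {22, 23} = {(p46,22), (p46,23), (p47,22), (p47,23)}
  {p45, p46, p47} × {22, 23} = {(p45,22), (p45,23), (p46,22), (p46,23), (p47,22), (p47,23)}
  {p46, p47} × {21, 22, 23} = {(p46,21), (p46,22), (p46,23), (p47,21), (p47,22), (p47,23)}
  {p45, p46, p47} × {21, 22, 23} = {(p45,21), (p45,22), (p45,23), (p46,21), (p46,22), (p46,23), (p47,21), (p47,22), (p47,23)}
These 7 distinct sets form the basis B.
Close under arbitrary unions to get τ_{X×Y}; counting gives |τ_{X×Y}| = 9.


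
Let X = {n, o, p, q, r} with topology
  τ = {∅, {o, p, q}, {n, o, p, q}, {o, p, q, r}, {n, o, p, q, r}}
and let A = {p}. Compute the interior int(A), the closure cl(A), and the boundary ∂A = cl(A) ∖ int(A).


int(A) = ∅, cl(A) = {n, o, p, q, r}, ∂A = {n, o, p, q, r}.

Closed sets in (X, τ) are complements of opens:
  closed(X, τ) = {∅, {n}, {r}, {n, r}, {n, o, p, q, r}}.
int(A) = ⋃ {U ∈ τ : U ⊆ A}. Opens contained in A: ∅.
Taking the union of these: int(A) = ∅.
cl(A) = ⋂ {C closed : A ⊆ C}. Closed sets containing A: {n, o, p, q, r}.
Intersecting these: cl(A) = {n, o, p, q, r}.
∂A = cl(A) ∖ int(A) = {n, o, p, q, r} ∖ ∅ = {n, o, p, q, r}.


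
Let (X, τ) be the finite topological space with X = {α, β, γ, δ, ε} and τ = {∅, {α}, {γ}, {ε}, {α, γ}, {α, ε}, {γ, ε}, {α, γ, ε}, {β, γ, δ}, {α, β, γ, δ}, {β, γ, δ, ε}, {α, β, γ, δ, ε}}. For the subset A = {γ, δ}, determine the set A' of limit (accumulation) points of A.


A' = {β, δ}

For each x ∈ X, list the open sets U ∈ τ with x ∈ U, then check whether U ∩ (A ∖ {x}) ≠ ∅ for every such U.
  x = α: open {α} ∋ x has {α} ∩ (A ∖ {α}) = ∅, so x is NOT a limit point.
  x = β: opens ∋ x are {β, γ, δ}, {α, β, γ, δ}, {β, γ, δ, ε}, {α, β, γ, δ, ε}; each meets A ∖ {β}, so x IS a limit point.
  x = γ: open {γ} ∋ x has {γ} ∩ (A ∖ {γ}) = ∅, so x is NOT a limit point.
  x = δ: opens ∋ x are {β, γ, δ}, {α, β, γ, δ}, {β, γ, δ, ε}, {α, β, γ, δ, ε}; each meets A ∖ {δ}, so x IS a limit point.
  x = ε: open {ε} ∋ x has {ε} ∩ (A ∖ {ε}) = ∅, so x is NOT a limit point.
Collecting: A' = {β, δ}.


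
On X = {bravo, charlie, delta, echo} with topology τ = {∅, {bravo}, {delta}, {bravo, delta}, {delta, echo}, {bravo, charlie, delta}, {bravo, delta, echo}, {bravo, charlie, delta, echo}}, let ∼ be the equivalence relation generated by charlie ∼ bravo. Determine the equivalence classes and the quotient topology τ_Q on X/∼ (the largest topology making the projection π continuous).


X/∼ = {[bravo=charlie], [delta], [echo]}; |τ_Q| = 5.

Equivalence classes: [bravo=charlie], [delta], [echo].
Quotient map π: X → X/∼ sends bravo ↦ [bravo=charlie], charlie ↦ [bravo=charlie], delta ↦ [delta], echo ↦ [echo].
For each subset V ⊆ X/∼, compute π^{-1}(V) ⊆ X and check whether π^{-1}(V) ∈ τ. V is open in τ_Q iff π^{-1}(V) ∈ τ.
  V = {}: π^{-1}(V) = ∅ ∈ τ ✓.
  V = {[bravo=charlie]}: π^{-1}(V) = {bravo, charlie} ∉ τ ✗.
  V = {[delta]}: π^{-1}(V) = {delta} ∈ τ ✓.
  V = {[bravo=charlie], [delta]}: π^{-1}(V) = {bravo, charlie, delta} ∈ τ ✓.
  V = {[echo]}: π^{-1}(V) = {echo} ∉ τ ✗.
  V = {[bravo=charlie], [echo]}: π^{-1}(V) = {bravo, charlie, echo} ∉ τ ✗.
  V = {[delta], [echo]}: π^{-1}(V) = {delta, echo} ∈ τ ✓.
  V = {[bravo=charlie], [delta], [echo]}: π^{-1}(V) = {bravo, charlie, delta, echo} ∈ τ ✓.
Open sets in the quotient: τ_Q = {{}, {[delta]}, {[bravo=charlie], [delta]}, {[delta], [echo]}, {[bravo=charlie], [delta], [echo]}} (5 elements).


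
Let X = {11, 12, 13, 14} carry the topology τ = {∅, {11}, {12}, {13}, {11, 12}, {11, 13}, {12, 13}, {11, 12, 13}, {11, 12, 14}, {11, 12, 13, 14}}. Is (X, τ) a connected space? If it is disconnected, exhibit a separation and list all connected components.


(X, τ) is disconnected; components = [{13}, {11, 12, 14}].

Find clopen sets (U ∈ τ with X ∖ U ∈ τ):
  U = ∅, X ∖ U = {11, 12, 13, 14} — both open, so U is clopen.
  U = {13}, X ∖ U = {11, 12, 14} — both open, so U is clopen.
  U = {11, 12, 14}, X ∖ U = {13} — both open, so U is clopen.
  U = {11, 12, 13, 14}, X ∖ U = ∅ — both open, so U is clopen.
Nontrivial clopen(s) exist: e.g. {13}. So (X, τ) is disconnected.
Compute connected components by grouping points that agree on all clopens:
  component: {13}
  component: {11, 12, 14}


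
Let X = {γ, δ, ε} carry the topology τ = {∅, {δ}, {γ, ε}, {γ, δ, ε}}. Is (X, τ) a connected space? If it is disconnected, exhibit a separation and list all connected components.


(X, τ) is disconnected; components = [{δ}, {γ, ε}].

Find clopen sets (U ∈ τ with X ∖ U ∈ τ):
  U = ∅, X ∖ U = {γ, δ, ε} — both open, so U is clopen.
  U = {δ}, X ∖ U = {γ, ε} — both open, so U is clopen.
  U = {γ, ε}, X ∖ U = {δ} — both open, so U is clopen.
  U = {γ, δ, ε}, X ∖ U = ∅ — both open, so U is clopen.
Nontrivial clopen(s) exist: e.g. {δ}. So (X, τ) is disconnected.
Compute connected components by grouping points that agree on all clopens:
  component: {δ}
  component: {γ, ε}


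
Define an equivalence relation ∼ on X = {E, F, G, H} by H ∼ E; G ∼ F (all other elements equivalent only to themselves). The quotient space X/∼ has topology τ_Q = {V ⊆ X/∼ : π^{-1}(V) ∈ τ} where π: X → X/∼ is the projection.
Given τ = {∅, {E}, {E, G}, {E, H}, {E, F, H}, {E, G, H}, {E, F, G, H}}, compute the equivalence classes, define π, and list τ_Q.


X/∼ = {[E=H], [F=G]}; |τ_Q| = 3.

Equivalence classes: [E=H], [F=G].
Quotient map π: X → X/∼ sends E ↦ [E=H], F ↦ [F=G], G ↦ [F=G], H ↦ [E=H].
For each subset V ⊆ X/∼, compute π^{-1}(V) ⊆ X and check whether π^{-1}(V) ∈ τ. V is open in τ_Q iff π^{-1}(V) ∈ τ.
  V = {}: π^{-1}(V) = ∅ ∈ τ ✓.
  V = {[E=H]}: π^{-1}(V) = {E, H} ∈ τ ✓.
  V = {[F=G]}: π^{-1}(V) = {F, G} ∉ τ ✗.
  V = {[E=H], [F=G]}: π^{-1}(V) = {E, F, G, H} ∈ τ ✓.
Open sets in the quotient: τ_Q = {{}, {[E=H]}, {[E=H], [F=G]}} (3 elements).


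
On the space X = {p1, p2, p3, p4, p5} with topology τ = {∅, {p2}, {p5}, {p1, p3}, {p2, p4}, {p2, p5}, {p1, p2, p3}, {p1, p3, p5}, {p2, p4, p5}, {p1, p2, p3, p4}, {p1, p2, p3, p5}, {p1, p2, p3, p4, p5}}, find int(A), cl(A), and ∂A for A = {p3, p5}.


int(A) = {p5}, cl(A) = {p1, p3, p5}, ∂A = {p1, p3}.

Closed sets in (X, τ) are complements of opens:
  closed(X, τ) = {∅, {p4}, {p5}, {p1, p3}, {p2, p4}, {p4, p5}, {p1, p3, p4}, {p1, p3, p5}, {p2, p4, p5}, {p1, p2, p3, p4}, {p1, p3, p4, p5}, {p1, p2, p3, p4, p5}}.
int(A) = ⋃ {U ∈ τ : U ⊆ A}. Opens contained in A: ∅, {p5}.
Taking the union of these: int(A) = {p5}.
cl(A) = ⋂ {C closed : A ⊆ C}. Closed sets containing A: {p1, p3, p5}, {p1, p3, p4, p5}, {p1, p2, p3, p4, p5}.
Intersecting these: cl(A) = {p1, p3, p5}.
∂A = cl(A) ∖ int(A) = {p1, p3, p5} ∖ {p5} = {p1, p3}.


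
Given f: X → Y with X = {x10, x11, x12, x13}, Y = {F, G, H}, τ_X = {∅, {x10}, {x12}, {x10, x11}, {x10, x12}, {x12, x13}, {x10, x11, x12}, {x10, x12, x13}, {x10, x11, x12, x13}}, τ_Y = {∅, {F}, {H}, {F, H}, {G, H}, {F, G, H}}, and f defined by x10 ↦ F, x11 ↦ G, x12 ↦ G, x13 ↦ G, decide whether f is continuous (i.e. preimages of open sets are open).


f is NOT continuous.

Compute f^{-1}(U) for each U ∈ τ_Y:
  U = ∅: f^{-1}(U) = ∅ ∈ τ_X ✓.
  U = {F}: f^{-1}(U) = {x10} ∈ τ_X ✓.
  U = {H}: f^{-1}(U) = ∅ ∈ τ_X ✓.
  U = {F, H}: f^{-1}(U) = {x10} ∈ τ_X ✓.
  U = {G, H}: f^{-1}(U) = {x11, x12, x13} ∉ τ_X ✗.
  U = {F, G, H}: f^{-1}(U) = {x10, x11, x12, x13} ∈ τ_X ✓.
Found U = {G, H} with f^{-1}(U) = {x11, x12, x13} not in τ_X. Therefore f is NOT continuous.


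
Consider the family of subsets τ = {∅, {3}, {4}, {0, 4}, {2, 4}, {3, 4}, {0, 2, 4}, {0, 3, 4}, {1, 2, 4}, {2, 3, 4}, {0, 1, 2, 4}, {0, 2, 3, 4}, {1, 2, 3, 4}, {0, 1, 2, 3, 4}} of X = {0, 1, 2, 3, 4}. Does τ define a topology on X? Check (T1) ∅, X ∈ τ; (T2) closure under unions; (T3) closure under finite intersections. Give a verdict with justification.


τ IS a topology on X.

Axiom (T1): ∅ ∈ τ? Yes; X ∈ τ? Yes.
Axiom (T2/T3): check pairwise unions and intersections of members of τ.
All pairwise intersections and unions checked — each lies in τ. Therefore τ satisfies (T1), (T2), (T3): it IS a topology on X.


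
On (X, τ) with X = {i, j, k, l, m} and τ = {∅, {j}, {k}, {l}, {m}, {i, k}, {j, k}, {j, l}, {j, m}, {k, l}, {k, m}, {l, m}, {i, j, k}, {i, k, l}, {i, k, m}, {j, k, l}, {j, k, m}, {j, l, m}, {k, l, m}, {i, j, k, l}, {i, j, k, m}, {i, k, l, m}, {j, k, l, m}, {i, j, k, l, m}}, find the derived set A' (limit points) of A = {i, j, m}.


A' = ∅

For each x ∈ X, list the open sets U ∈ τ with x ∈ U, then check whether U ∩ (A ∖ {x}) ≠ ∅ for every such U.
  x = i: open {i, k} ∋ x has {i, k} ∩ (A ∖ {i}) = ∅, so x is NOT a limit point.
  x = j: open {j} ∋ x has {j} ∩ (A ∖ {j}) = ∅, so x is NOT a limit point.
  x = k: open {k} ∋ x has {k} ∩ (A ∖ {k}) = ∅, so x is NOT a limit point.
  x = l: open {l} ∋ x has {l} ∩ (A ∖ {l}) = ∅, so x is NOT a limit point.
  x = m: open {m} ∋ x has {m} ∩ (A ∖ {m}) = ∅, so x is NOT a limit point.
Collecting: A' = ∅.


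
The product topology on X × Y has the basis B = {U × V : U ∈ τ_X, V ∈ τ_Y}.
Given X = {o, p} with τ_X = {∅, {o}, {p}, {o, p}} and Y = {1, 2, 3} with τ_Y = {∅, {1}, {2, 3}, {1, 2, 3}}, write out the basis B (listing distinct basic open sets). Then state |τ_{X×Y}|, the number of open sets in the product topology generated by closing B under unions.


Basis B = {∅ × ∅, {o} × {1}, {p} × {1}, {o, p} × {1}, {o} × {2, 3}, {p} × {2, 3}, {o} × {1, 2, 3}, {p} × {1, 2, 3}, {o, p} × {2, 3}, {o, p} × {1, 2, 3}}; |τ_{X×Y}| = 16.

Enumerate products U × V with U ∈ τ_X, V ∈ τ_Y (deduplicated):
  ∅ × ∅ = {} (∅)
  {o} × {1} = {(o,1)}
  {p} × {1} = {(p,1)}
  {o, p} × {1} = {(o,1), (p,1)}
  {o} × {2, 3} = {(o,2), (o,3)}
  {p} × {2, 3} = {(p,2), (p,3)}
  {o} × {1, 2, 3} = {(o,1), (o,2), (o,3)}
  {p} × {1, 2, 3} = {(p,1), (p,2), (p,3)}
  {o, p} × {2, 3} = {(o,2), (o,3), (p,2), (p,3)}
  {o, p} × {1, 2, 3} = {(o,1), (o,2), (o,3), (p,1), (p,2), (p,3)}
These 10 distinct sets form the basis B.
Close under arbitrary unions to get τ_{X×Y}; counting gives |τ_{X×Y}| = 16.


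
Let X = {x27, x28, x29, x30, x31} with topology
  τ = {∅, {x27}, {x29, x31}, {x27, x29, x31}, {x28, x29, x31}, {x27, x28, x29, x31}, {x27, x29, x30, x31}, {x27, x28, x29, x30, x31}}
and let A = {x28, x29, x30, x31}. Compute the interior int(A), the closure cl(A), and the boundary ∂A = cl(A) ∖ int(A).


int(A) = {x28, x29, x31}, cl(A) = {x28, x29, x30, x31}, ∂A = {x30}.

Closed sets in (X, τ) are complements of opens:
  closed(X, τ) = {∅, {x28}, {x30}, {x27, x30}, {x28, x30}, {x27, x28, x30}, {x28, x29, x30, x31}, {x27, x28, x29, x30, x31}}.
int(A) = ⋃ {U ∈ τ : U ⊆ A}. Opens contained in A: ∅, {x29, x31}, {x28, x29, x31}.
Taking the union of these: int(A) = {x28, x29, x31}.
cl(A) = ⋂ {C closed : A ⊆ C}. Closed sets containing A: {x28, x29, x30, x31}, {x27, x28, x29, x30, x31}.
Intersecting these: cl(A) = {x28, x29, x30, x31}.
∂A = cl(A) ∖ int(A) = {x28, x29, x30, x31} ∖ {x28, x29, x31} = {x30}.
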